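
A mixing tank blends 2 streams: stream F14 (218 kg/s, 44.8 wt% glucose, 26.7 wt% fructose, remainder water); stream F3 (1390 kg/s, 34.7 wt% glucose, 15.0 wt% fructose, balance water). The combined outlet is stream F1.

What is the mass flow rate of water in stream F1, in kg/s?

water out = water in = 218×0.285 + 1390×0.503 = 761.3 kg/s.

761.3 kg/s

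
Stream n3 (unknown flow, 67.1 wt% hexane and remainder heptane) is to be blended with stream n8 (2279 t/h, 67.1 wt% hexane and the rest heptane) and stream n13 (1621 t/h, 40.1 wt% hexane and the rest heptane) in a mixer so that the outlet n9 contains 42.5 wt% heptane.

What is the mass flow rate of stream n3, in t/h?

Let n3 be the unknown flow. Total out = 3900 + n3.
heptane balance: 1720.8 + 0.329·n3 = 0.425·(3900 + n3)
(0.329 − 0.425)·n3 = 0.425×3900 − 1720.8 = -63.27
n3 = -63.27 / -0.096 = 659.06 t/h

659.1 t/h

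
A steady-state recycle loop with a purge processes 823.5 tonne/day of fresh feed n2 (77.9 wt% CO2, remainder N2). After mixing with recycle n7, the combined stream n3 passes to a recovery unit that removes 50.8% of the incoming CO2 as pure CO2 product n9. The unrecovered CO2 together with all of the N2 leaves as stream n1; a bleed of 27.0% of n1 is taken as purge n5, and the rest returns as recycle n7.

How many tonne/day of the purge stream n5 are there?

315 tonne/day

N2 enters only via n2 and leaves only via the purge: 823.5×0.221 = 0.270×(N2 in n1), and the recovery unit passes all N2, so N2 in n3 = N2 in n1 = 674.05 tonne/day.
CO2 in n3: m_A = 823.5×0.779 + (1−0.270)·(1−0.508)·m_A, so m_A = 641.51/0.6408 = 1001 tonne/day.
n1 = (1−0.508)×1001 + 674.05 = 1166.6 tonne/day.
Purge n5 = 0.270×1166.6 = 314.97 tonne/day.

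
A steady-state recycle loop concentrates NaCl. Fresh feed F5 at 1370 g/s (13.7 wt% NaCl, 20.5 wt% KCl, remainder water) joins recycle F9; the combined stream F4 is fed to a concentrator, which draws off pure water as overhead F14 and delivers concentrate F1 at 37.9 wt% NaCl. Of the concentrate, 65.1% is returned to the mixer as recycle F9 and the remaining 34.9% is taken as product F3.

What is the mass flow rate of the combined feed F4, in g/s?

2294 g/s

Overall NaCl balance (none leaves overhead): NaCl in fresh feed = NaCl in product, i.e. 1370×0.137 = (1−0.651)·F1·0.379.
F1 = 187.69/(0.379×0.349) = 1419 g/s.
Recycle F9 = 0.651×1419 = 923.76 g/s.
Combined feed F4 = 1370 + 923.76 = 2293.8 g/s.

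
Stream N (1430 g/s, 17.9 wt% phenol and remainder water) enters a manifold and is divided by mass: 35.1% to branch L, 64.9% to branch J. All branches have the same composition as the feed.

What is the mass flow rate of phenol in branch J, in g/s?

Branch J total = 0.649×1430 = 928.07 g/s.
phenol in J = 0.179×928.07 = 166.12 g/s.

166.1 g/s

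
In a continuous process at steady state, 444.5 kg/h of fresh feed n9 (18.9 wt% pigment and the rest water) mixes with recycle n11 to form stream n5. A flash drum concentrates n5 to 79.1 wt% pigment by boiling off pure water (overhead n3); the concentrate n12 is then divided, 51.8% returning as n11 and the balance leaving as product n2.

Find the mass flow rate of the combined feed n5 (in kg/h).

Overall pigment balance (none leaves overhead): pigment in fresh feed = pigment in product, i.e. 444.5×0.189 = (1−0.518)·n12·0.791.
n12 = 84.011/(0.791×0.482) = 220.35 kg/h.
Recycle n11 = 0.518×220.35 = 114.14 kg/h.
Combined feed n5 = 444.5 + 114.14 = 558.64 kg/h.

558.6 kg/h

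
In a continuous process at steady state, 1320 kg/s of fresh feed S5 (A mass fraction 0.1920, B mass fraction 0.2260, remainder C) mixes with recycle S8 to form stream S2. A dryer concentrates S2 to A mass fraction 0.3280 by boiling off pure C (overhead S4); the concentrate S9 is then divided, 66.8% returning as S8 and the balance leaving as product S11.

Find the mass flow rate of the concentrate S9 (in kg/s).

2327 kg/s

Overall A balance (none leaves overhead): A in fresh feed = A in product, i.e. 1320×0.192 = (1−0.668)·S9·0.328.
S9 = 253.44/(0.328×0.332) = 2327.4 kg/s.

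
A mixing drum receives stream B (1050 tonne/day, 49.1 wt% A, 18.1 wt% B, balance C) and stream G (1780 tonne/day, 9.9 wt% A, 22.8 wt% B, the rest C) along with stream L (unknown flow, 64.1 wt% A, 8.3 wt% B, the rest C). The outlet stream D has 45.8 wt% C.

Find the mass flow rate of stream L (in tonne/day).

1353 tonne/day

Let L be the unknown flow. Total out = 2830 + L.
C balance: 1542.3 + 0.276·L = 0.458·(2830 + L)
(0.276 − 0.458)·L = 0.458×2830 − 1542.3 = -246.2
L = -246.2 / -0.182 = 1352.7 tonne/day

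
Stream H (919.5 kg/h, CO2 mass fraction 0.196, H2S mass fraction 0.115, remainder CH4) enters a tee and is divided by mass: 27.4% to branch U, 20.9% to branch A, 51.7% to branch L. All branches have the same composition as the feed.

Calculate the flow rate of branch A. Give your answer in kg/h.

Branch A flow = 0.209×919.5 = 192.18 kg/h.

192.2 kg/h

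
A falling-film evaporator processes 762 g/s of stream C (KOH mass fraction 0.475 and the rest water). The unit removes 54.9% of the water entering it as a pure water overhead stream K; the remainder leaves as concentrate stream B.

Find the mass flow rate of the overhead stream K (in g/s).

219.6 g/s

water entering = 762×0.525 = 400.05 g/s; overhead removed = 0.549×400.05 = 219.63 g/s.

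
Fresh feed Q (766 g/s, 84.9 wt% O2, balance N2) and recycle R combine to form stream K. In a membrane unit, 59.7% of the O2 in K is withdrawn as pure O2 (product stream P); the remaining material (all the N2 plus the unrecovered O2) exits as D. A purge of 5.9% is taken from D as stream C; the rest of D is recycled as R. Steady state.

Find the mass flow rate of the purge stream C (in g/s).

N2 enters only via Q and leaves only via the purge: 766×0.151 = 0.059×(N2 in D), and the membrane unit passes all N2, so N2 in K = N2 in D = 1960.4 g/s.
O2 in K: m_A = 766×0.849 + (1−0.059)·(1−0.597)·m_A, so m_A = 650.33/0.6208 = 1047.6 g/s.
D = (1−0.597)×1047.6 + 1960.4 = 2382.6 g/s.
Purge C = 0.059×2382.6 = 140.58 g/s.

140.6 g/s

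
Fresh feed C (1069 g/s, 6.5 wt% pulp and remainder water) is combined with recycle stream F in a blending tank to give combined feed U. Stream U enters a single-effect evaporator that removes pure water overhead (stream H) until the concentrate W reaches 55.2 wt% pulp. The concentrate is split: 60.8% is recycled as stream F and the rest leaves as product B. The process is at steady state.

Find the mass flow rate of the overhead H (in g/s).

943.1 g/s

Overall pulp balance (none leaves overhead): pulp in fresh feed = pulp in product, i.e. 1069×0.065 = (1−0.608)·W·0.552.
W = 69.485/(0.552×0.392) = 321.12 g/s.
Recycle F = 0.608×321.12 = 195.24 g/s.
Combined feed U = 1069 + 195.24 = 1264.2 g/s.
Overhead H = U − W = 1264.2 − 321.12 = 943.12 g/s.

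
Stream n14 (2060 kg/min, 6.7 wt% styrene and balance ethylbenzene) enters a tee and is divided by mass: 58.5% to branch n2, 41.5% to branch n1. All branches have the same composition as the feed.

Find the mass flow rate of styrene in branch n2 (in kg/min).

80.74 kg/min

Branch n2 total = 0.585×2060 = 1205.1 kg/min.
styrene in n2 = 0.067×1205.1 = 80.742 kg/min.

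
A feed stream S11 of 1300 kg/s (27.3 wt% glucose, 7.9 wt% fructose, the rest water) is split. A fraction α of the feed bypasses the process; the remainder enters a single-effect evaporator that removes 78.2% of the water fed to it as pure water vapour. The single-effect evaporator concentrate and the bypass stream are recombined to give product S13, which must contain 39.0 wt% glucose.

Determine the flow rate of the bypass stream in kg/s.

All 1300×0.273 = 354.9 kg/s of glucose reaches S13, so S13 = 354.9/0.390 = 910 kg/s and vapour = 390 kg/s.
The evaporator receives (1−α)·1300 of feed at 0.648 water and removes 0.782 of that water:
0.782×0.648×(1−α)×1300 = 390
(1−α) = 390/658.76 = 0.5920;  α = 0.4080.
Bypass flow = 0.4080×1300 = 530.37 kg/s.

530.4 kg/s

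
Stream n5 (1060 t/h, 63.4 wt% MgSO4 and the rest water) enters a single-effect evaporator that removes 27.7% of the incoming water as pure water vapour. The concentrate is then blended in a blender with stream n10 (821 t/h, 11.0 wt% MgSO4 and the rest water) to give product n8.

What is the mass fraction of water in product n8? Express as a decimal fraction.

Vapour removed = 0.277×0.366×1060 = 107.46 t/h; concentrate = 952.54 t/h.
water reaching the mixer = 280.5 (from concentrate) + 821×0.890 = 1011.2 t/h.
Product flow = 952.54 + 821 = 1773.5 t/h; water fraction = 0.570.

0.570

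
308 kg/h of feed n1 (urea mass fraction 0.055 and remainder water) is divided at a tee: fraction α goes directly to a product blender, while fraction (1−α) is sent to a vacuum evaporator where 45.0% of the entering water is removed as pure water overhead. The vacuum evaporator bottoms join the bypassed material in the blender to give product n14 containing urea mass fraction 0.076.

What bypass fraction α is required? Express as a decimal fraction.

0.350

All 308×0.055 = 16.94 kg/h of urea reaches n14, so n14 = 16.94/0.076 = 222.89 kg/h and vapour = 85.105 kg/h.
The evaporator receives (1−α)·308 of feed at 0.945 water and removes 0.450 of that water:
0.450×0.945×(1−α)×308 = 85.105
(1−α) = 85.105/130.98 = 0.6498;  α = 0.3502.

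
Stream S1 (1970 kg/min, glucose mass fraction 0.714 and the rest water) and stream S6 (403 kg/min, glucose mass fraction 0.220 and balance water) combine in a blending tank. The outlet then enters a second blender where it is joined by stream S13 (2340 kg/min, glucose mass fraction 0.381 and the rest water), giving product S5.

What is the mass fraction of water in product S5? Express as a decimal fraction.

Overall, product flow = 4713 kg/min.
water in = 1970×0.286 + 403×0.780 + 2340×0.619 = 2326.2 kg/min.
water fraction in S5 = 0.494.

0.494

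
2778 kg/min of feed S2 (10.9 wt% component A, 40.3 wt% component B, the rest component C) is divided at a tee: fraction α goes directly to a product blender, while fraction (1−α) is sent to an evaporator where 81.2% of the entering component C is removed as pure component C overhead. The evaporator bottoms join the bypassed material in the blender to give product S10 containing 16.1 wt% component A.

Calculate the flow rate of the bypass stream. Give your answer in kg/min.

All 2778×0.109 = 302.8 kg/min of component A reaches S10, so S10 = 302.8/0.161 = 1880.8 kg/min and vapour = 897.24 kg/min.
The evaporator receives (1−α)·2778 of feed at 0.488 component C and removes 0.812 of that component C:
0.812×0.488×(1−α)×2778 = 897.24
(1−α) = 897.24/1100.8 = 0.8151;  α = 0.1849.
Bypass flow = 0.1849×2778 = 513.7 kg/min.

513.7 kg/min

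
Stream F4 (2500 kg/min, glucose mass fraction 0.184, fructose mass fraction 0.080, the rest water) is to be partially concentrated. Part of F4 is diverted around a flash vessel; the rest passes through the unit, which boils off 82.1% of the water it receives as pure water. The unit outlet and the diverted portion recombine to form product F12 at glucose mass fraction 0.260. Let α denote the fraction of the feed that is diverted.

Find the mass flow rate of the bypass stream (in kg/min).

All 2500×0.184 = 460 kg/min of glucose reaches F12, so F12 = 460/0.260 = 1769.2 kg/min and vapour = 730.77 kg/min.
The evaporator receives (1−α)·2500 of feed at 0.736 water and removes 0.821 of that water:
0.821×0.736×(1−α)×2500 = 730.77
(1−α) = 730.77/1510.6 = 0.4837;  α = 0.5163.
Bypass flow = 0.5163×2500 = 1290.6 kg/min.

1291 kg/min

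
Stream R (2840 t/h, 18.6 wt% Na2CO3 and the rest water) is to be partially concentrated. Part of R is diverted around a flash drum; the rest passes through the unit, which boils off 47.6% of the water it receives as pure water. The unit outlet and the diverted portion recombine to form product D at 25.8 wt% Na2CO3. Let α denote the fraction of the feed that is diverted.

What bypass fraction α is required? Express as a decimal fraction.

0.280

All 2840×0.186 = 528.24 t/h of Na2CO3 reaches D, so D = 528.24/0.258 = 2047.4 t/h and vapour = 792.56 t/h.
The evaporator receives (1−α)·2840 of feed at 0.814 water and removes 0.476 of that water:
0.476×0.814×(1−α)×2840 = 792.56
(1−α) = 792.56/1100.4 = 0.7202;  α = 0.2798.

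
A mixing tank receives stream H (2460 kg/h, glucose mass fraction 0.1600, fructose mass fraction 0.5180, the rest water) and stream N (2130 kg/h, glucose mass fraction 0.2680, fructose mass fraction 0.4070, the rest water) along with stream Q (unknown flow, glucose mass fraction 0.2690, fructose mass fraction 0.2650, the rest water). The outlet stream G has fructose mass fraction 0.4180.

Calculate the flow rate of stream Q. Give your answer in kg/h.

1455 kg/h

Let Q be the unknown flow. Total out = 4590 + Q.
fructose balance: 2141.2 + 0.265·Q = 0.418·(4590 + Q)
(0.265 − 0.418)·Q = 0.418×4590 − 2141.2 = -222.57
Q = -222.57 / -0.153 = 1454.7 kg/h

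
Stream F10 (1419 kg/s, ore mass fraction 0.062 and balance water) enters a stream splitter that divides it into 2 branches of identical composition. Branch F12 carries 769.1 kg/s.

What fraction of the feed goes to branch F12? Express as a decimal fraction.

Fraction to F12 = 769.1/1419 = 0.5420.

0.542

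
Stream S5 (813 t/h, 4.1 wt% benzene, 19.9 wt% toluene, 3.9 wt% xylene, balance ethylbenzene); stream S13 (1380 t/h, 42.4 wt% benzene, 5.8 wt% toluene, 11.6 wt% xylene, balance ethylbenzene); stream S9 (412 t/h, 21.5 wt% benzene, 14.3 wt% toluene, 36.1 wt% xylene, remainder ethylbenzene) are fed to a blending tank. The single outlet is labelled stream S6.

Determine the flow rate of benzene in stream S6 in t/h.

707 t/h

benzene out = benzene in = 813×0.041 + 1380×0.424 + 412×0.215 = 707.03 t/h.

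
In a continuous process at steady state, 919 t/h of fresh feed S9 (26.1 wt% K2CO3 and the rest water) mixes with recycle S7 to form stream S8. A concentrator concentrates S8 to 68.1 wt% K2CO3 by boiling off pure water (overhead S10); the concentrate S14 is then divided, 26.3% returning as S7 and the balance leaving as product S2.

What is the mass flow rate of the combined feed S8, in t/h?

1045 t/h

Overall K2CO3 balance (none leaves overhead): K2CO3 in fresh feed = K2CO3 in product, i.e. 919×0.261 = (1−0.263)·S14·0.681.
S14 = 239.86/(0.681×0.737) = 477.9 t/h.
Recycle S7 = 0.263×477.9 = 125.69 t/h.
Combined feed S8 = 919 + 125.69 = 1044.7 t/h.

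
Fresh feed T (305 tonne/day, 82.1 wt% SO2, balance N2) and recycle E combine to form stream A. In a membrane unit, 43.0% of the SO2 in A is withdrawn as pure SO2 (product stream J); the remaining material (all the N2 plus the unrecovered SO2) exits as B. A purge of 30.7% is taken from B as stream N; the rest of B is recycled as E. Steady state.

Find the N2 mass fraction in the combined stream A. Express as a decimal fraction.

N2 enters only via T and leaves only via the purge: 305×0.179 = 0.307×(N2 in B), and the membrane unit passes all N2, so N2 in A = N2 in B = 177.83 tonne/day.
SO2 in A: m_A = 305×0.821 + (1−0.307)·(1−0.430)·m_A, so m_A = 250.4/0.6050 = 413.9 tonne/day.
A = 413.9 + 177.83 = 591.73 tonne/day.
N2 fraction in A = 177.83/591.73 = 0.301.

0.301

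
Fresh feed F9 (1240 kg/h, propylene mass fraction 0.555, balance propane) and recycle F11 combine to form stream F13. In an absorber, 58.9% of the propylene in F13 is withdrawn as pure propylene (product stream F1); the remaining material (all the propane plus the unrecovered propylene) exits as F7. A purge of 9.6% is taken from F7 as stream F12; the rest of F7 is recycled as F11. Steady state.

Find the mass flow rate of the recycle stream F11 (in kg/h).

propane enters only via F9 and leaves only via the purge: 1240×0.445 = 0.096×(propane in F7), and the absorber passes all propane, so propane in F13 = propane in F7 = 5747.9 kg/h.
propylene in F13: m_A = 1240×0.555 + (1−0.096)·(1−0.589)·m_A, so m_A = 688.2/0.6285 = 1095.1 kg/h.
F7 = (1−0.589)×1095.1 + 5747.9 = 6198 kg/h.
Recycle F11 = (1−0.096)×6198 = 5603 kg/h.

5603 kg/h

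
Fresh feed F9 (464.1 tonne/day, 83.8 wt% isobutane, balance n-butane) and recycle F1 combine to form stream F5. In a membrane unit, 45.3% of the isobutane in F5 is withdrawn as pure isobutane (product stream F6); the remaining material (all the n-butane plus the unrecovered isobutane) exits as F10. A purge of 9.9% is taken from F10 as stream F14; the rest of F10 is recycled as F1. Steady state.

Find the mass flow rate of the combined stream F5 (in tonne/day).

1526 tonne/day

n-butane enters only via F9 and leaves only via the purge: 464.1×0.162 = 0.099×(n-butane in F10), and the membrane unit passes all n-butane, so n-butane in F5 = n-butane in F10 = 759.44 tonne/day.
isobutane in F5: m_A = 464.1×0.838 + (1−0.099)·(1−0.453)·m_A, so m_A = 388.92/0.5072 = 766.86 tonne/day.
F5 = 766.86 + 759.44 = 1526.3 tonne/day.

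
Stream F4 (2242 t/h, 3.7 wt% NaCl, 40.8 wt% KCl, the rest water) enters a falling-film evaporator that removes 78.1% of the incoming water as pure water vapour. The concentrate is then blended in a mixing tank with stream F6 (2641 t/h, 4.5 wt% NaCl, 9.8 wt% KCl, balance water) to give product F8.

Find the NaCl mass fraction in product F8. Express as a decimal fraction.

Vapour removed = 0.781×0.555×2242 = 971.81 t/h; concentrate = 1270.2 t/h.
NaCl reaching the mixer = 82.954 (from concentrate) + 2641×0.045 = 201.8 t/h.
Product flow = 1270.2 + 2641 = 3911.2 t/h; NaCl fraction = 0.052.

0.052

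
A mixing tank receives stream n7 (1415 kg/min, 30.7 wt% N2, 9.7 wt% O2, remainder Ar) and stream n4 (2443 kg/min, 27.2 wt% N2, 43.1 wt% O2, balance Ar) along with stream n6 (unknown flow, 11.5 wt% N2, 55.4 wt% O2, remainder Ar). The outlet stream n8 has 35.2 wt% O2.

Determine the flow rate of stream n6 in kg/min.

830.8 kg/min

Let n6 be the unknown flow. Total out = 3858 + n6.
O2 balance: 1190.2 + 0.554·n6 = 0.352·(3858 + n6)
(0.554 − 0.352)·n6 = 0.352×3858 − 1190.2 = 167.83
n6 = 167.83 / 0.202 = 830.83 kg/min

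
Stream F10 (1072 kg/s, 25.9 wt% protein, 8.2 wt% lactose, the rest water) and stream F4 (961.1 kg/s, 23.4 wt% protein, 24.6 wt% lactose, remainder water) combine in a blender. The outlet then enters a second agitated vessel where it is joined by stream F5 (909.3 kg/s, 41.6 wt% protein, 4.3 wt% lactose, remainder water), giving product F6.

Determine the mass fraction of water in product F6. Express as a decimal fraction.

Overall, product flow = 2942.4 kg/s.
water in = 1072×0.659 + 961.1×0.520 + 909.3×0.541 = 1698.2 kg/s.
water fraction in F6 = 0.5771.

0.5771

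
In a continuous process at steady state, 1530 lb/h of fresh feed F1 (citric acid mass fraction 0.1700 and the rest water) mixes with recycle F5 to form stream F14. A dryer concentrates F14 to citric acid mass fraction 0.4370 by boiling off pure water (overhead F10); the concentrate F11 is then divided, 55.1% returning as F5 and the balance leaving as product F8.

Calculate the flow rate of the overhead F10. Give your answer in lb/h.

934.8 lb/h

Overall citric acid balance (none leaves overhead): citric acid in fresh feed = citric acid in product, i.e. 1530×0.170 = (1−0.551)·F11·0.437.
F11 = 260.1/(0.437×0.449) = 1325.6 lb/h.
Recycle F5 = 0.551×1325.6 = 730.41 lb/h.
Combined feed F14 = 1530 + 730.41 = 2260.4 lb/h.
Overhead F10 = F14 − F11 = 2260.4 − 1325.6 = 934.81 lb/h.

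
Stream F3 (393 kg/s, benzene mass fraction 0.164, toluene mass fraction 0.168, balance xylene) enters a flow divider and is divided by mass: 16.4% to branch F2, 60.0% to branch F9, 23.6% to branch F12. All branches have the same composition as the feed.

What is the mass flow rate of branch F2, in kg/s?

Branch F2 flow = 0.164×393 = 64.452 kg/s.

64.45 kg/s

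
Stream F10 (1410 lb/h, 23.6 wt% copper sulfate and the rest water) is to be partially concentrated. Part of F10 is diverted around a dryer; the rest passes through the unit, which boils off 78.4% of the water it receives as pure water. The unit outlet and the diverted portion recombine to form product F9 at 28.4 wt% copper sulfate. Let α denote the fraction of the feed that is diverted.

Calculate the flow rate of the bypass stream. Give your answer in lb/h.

All 1410×0.236 = 332.76 lb/h of copper sulfate reaches F9, so F9 = 332.76/0.284 = 1171.7 lb/h and vapour = 238.31 lb/h.
The evaporator receives (1−α)·1410 of feed at 0.764 water and removes 0.784 of that water:
0.784×0.764×(1−α)×1410 = 238.31
(1−α) = 238.31/844.56 = 0.2822;  α = 0.7178.
Bypass flow = 0.7178×1410 = 1012.1 lb/h.

1012 lb/h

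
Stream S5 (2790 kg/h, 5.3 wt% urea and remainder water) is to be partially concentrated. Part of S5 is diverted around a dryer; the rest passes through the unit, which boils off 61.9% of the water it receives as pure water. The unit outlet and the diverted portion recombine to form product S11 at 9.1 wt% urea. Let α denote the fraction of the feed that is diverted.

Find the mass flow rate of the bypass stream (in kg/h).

802.5 kg/h

All 2790×0.053 = 147.87 kg/h of urea reaches S11, so S11 = 147.87/0.091 = 1624.9 kg/h and vapour = 1165.1 kg/h.
The evaporator receives (1−α)·2790 of feed at 0.947 water and removes 0.619 of that water:
0.619×0.947×(1−α)×2790 = 1165.1
(1−α) = 1165.1/1635.5 = 0.7124;  α = 0.2876.
Bypass flow = 0.2876×2790 = 802.51 kg/h.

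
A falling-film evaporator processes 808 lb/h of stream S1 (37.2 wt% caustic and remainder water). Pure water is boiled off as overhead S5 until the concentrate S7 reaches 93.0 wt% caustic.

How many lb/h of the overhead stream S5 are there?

484.8 lb/h

caustic is conserved: 808×0.372 = 300.58 lb/h all reports to the concentrate.
Concentrate = 300.58/(target fraction) = 323.2 lb/h.
Overhead = 808 − 323.2 = 484.8 lb/h.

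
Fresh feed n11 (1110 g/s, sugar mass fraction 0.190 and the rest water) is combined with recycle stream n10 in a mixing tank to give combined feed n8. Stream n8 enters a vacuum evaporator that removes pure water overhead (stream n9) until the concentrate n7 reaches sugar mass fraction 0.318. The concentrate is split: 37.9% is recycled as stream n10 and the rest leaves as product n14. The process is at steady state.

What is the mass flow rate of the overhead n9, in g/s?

446.8 g/s

Overall sugar balance (none leaves overhead): sugar in fresh feed = sugar in product, i.e. 1110×0.190 = (1−0.379)·n7·0.318.
n7 = 210.9/(0.318×0.621) = 1068 g/s.
Recycle n10 = 0.379×1068 = 404.76 g/s.
Combined feed n8 = 1110 + 404.76 = 1514.8 g/s.
Overhead n9 = n8 − n7 = 1514.8 − 1068 = 446.79 g/s.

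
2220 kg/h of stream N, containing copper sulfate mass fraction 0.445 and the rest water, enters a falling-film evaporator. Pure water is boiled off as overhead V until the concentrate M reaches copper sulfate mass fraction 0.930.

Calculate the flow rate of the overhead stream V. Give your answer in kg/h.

copper sulfate is conserved: 2220×0.445 = 987.9 kg/h all reports to the concentrate.
Concentrate = 987.9/(target fraction) = 1062.3 kg/h.
Overhead = 2220 − 1062.3 = 1157.7 kg/h.

1158 kg/h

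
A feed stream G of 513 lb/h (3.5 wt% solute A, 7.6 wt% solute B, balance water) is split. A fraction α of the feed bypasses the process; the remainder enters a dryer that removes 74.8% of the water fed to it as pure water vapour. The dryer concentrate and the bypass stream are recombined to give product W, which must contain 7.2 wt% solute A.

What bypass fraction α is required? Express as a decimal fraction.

0.227

All 513×0.035 = 17.955 lb/h of solute A reaches W, so W = 17.955/0.072 = 249.38 lb/h and vapour = 263.62 lb/h.
The evaporator receives (1−α)·513 of feed at 0.889 water and removes 0.748 of that water:
0.748×0.889×(1−α)×513 = 263.62
(1−α) = 263.62/341.13 = 0.7728;  α = 0.2272.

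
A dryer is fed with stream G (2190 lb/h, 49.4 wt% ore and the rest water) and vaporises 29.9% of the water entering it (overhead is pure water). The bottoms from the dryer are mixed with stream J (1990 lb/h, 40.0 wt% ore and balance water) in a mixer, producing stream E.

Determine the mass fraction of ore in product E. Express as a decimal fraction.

Vapour removed = 0.299×0.506×2190 = 331.33 lb/h; concentrate = 1858.7 lb/h.
ore reaching the mixer = 1081.9 (from concentrate) + 1990×0.400 = 1877.9 lb/h.
Product flow = 1858.7 + 1990 = 3848.7 lb/h; ore fraction = 0.488.

0.488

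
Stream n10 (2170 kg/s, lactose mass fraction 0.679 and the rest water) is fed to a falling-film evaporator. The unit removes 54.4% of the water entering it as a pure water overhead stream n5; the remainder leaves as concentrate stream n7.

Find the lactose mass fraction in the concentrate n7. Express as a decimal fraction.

lactose is not removed: 2170×0.679 = 1473.4 kg/s of lactose enters n7.
water entering = 2170×0.321 = 696.57 kg/s; overhead removed = 0.544×696.57 = 378.93 kg/s.
Concentrate = 2170 − 378.93 = 1791.1 kg/s.
Mass fraction = 1473.4/1791.1 = 0.823.

0.823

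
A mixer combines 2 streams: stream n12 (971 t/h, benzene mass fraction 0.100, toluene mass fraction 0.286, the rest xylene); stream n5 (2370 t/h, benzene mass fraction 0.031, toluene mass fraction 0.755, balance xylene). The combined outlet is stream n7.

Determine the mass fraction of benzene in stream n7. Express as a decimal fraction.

0.051

Total flow out = 971 + 2370 = 3341 t/h.
benzene in = 971×0.100 + 2370×0.031 = 170.57 t/h.
benzene mass fraction in n7 = 170.57/3341 = 0.051.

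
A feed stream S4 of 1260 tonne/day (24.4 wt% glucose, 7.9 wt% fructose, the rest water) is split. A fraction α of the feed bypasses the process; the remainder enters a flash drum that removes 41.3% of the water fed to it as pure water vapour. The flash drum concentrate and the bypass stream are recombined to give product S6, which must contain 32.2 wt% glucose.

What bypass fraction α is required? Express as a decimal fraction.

All 1260×0.244 = 307.44 tonne/day of glucose reaches S6, so S6 = 307.44/0.322 = 954.78 tonne/day and vapour = 305.22 tonne/day.
The evaporator receives (1−α)·1260 of feed at 0.677 water and removes 0.413 of that water:
0.413×0.677×(1−α)×1260 = 305.22
(1−α) = 305.22/352.3 = 0.8664;  α = 0.1336.

0.134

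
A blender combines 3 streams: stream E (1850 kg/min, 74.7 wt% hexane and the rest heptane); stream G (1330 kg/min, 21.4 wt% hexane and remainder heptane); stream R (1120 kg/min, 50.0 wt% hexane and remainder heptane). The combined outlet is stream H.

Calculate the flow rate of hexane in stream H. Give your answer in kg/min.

hexane out = hexane in = 1850×0.747 + 1330×0.214 + 1120×0.500 = 2226.6 kg/min.

2227 kg/min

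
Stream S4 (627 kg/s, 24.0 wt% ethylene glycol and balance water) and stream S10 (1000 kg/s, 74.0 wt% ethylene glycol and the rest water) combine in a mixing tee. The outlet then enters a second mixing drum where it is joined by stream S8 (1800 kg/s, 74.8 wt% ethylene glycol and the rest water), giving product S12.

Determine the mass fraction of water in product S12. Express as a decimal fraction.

0.3473

Overall, product flow = 3427 kg/s.
water in = 627×0.760 + 1000×0.260 + 1800×0.252 = 1190.1 kg/s.
water fraction in S12 = 0.3473.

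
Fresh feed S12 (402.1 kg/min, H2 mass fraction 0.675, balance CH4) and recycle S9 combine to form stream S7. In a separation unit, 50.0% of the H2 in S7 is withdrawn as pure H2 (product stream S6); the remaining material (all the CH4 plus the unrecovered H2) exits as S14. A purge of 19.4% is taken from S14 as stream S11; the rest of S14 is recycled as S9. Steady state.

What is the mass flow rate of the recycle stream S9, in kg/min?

CH4 enters only via S12 and leaves only via the purge: 402.1×0.325 = 0.194×(CH4 in S14), and the separation unit passes all CH4, so CH4 in S7 = CH4 in S14 = 673.62 kg/min.
H2 in S7: m_A = 402.1×0.675 + (1−0.194)·(1−0.500)·m_A, so m_A = 271.42/0.5970 = 454.64 kg/min.
S14 = (1−0.500)×454.64 + 673.62 = 900.94 kg/min.
Recycle S9 = (1−0.194)×900.94 = 726.16 kg/min.

726.2 kg/min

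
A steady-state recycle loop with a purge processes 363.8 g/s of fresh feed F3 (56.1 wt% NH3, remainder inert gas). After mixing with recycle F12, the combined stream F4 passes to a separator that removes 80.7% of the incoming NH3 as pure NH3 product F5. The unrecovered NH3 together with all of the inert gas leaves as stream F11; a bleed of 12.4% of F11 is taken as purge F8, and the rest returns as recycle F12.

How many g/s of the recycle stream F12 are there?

inert gas enters only via F3 and leaves only via the purge: 363.8×0.439 = 0.124×(inert gas in F11), and the separator passes all inert gas, so inert gas in F4 = inert gas in F11 = 1288 g/s.
NH3 in F4: m_A = 363.8×0.561 + (1−0.124)·(1−0.807)·m_A, so m_A = 204.09/0.8309 = 245.62 g/s.
F11 = (1−0.807)×245.62 + 1288 = 1335.4 g/s.
Recycle F12 = (1−0.124)×1335.4 = 1169.8 g/s.

1170 g/s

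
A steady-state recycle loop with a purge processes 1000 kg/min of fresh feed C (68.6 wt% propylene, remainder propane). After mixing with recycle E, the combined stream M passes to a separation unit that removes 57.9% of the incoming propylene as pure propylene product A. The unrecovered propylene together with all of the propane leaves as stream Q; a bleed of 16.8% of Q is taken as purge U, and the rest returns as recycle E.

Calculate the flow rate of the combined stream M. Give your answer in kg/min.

2925 kg/min

propane enters only via C and leaves only via the purge: 1000×0.314 = 0.168×(propane in Q), and the separation unit passes all propane, so propane in M = propane in Q = 1869 kg/min.
propylene in M: m_A = 1000×0.686 + (1−0.168)·(1−0.579)·m_A, so m_A = 686/0.6497 = 1055.8 kg/min.
M = 1055.8 + 1869 = 2924.9 kg/min.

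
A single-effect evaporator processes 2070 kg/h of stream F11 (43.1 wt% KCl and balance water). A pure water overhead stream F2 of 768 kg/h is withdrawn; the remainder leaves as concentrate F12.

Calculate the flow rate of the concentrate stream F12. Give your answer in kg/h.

Concentrate = 2070 − 768 = 1302 kg/h.

1302 kg/h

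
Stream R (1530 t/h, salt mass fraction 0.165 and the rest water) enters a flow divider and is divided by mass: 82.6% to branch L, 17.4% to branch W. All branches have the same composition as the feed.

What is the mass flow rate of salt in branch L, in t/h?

208.5 t/h

Branch L total = 0.826×1530 = 1263.8 t/h.
salt in L = 0.165×1263.8 = 208.52 t/h.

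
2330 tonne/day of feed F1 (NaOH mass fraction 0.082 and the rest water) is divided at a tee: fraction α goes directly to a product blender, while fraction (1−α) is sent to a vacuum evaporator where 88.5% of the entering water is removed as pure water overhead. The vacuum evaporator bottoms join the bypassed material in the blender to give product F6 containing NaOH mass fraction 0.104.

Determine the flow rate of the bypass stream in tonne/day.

All 2330×0.082 = 191.06 tonne/day of NaOH reaches F6, so F6 = 191.06/0.104 = 1837.1 tonne/day and vapour = 492.88 tonne/day.
The evaporator receives (1−α)·2330 of feed at 0.918 water and removes 0.885 of that water:
0.885×0.918×(1−α)×2330 = 492.88
(1−α) = 492.88/1893 = 0.2604;  α = 0.7396.
Bypass flow = 0.7396×2330 = 1723.3 tonne/day.

1723 tonne/day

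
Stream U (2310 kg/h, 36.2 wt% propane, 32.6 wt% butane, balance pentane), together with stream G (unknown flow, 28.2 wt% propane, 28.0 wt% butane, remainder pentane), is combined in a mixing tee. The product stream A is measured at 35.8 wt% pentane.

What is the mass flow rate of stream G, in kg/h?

1328 kg/h

Let G be the unknown flow. Total out = 2310 + G.
pentane balance: 720.72 + 0.438·G = 0.358·(2310 + G)
(0.438 − 0.358)·G = 0.358×2310 − 720.72 = 106.26
G = 106.26 / 0.080 = 1328.2 kg/h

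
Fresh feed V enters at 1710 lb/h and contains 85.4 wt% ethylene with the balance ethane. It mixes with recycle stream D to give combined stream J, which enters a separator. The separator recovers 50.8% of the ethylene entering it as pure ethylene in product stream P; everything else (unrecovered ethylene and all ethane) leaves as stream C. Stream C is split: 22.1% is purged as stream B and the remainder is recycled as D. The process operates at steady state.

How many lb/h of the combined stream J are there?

3498 lb/h

ethane enters only via V and leaves only via the purge: 1710×0.146 = 0.221×(ethane in C), and the separator passes all ethane, so ethane in J = ethane in C = 1129.7 lb/h.
ethylene in J: m_A = 1710×0.854 + (1−0.221)·(1−0.508)·m_A, so m_A = 1460.3/0.6167 = 2367.9 lb/h.
J = 2367.9 + 1129.7 = 3497.6 lb/h.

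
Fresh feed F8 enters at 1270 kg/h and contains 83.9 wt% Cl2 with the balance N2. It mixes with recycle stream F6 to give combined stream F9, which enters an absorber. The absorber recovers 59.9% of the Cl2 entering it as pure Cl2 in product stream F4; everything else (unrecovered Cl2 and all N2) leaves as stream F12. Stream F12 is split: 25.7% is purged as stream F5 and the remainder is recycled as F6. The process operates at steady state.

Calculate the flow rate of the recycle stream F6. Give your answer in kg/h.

N2 enters only via F8 and leaves only via the purge: 1270×0.161 = 0.257×(N2 in F12), and the absorber passes all N2, so N2 in F9 = N2 in F12 = 795.6 kg/h.
Cl2 in F9: m_A = 1270×0.839 + (1−0.257)·(1−0.599)·m_A, so m_A = 1065.5/0.7021 = 1517.7 kg/h.
F12 = (1−0.599)×1517.7 + 795.6 = 1404.2 kg/h.
Recycle F6 = (1−0.257)×1404.2 = 1043.3 kg/h.

1043 kg/h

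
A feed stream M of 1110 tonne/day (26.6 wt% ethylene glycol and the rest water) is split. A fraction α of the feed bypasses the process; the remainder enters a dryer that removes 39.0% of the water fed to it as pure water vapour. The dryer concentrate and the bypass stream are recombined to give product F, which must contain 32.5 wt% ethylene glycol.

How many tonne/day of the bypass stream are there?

406.1 tonne/day

All 1110×0.266 = 295.26 tonne/day of ethylene glycol reaches F, so F = 295.26/0.325 = 908.49 tonne/day and vapour = 201.51 tonne/day.
The evaporator receives (1−α)·1110 of feed at 0.734 water and removes 0.390 of that water:
0.390×0.734×(1−α)×1110 = 201.51
(1−α) = 201.51/317.75 = 0.6342;  α = 0.3658.
Bypass flow = 0.3658×1110 = 406.07 tonne/day.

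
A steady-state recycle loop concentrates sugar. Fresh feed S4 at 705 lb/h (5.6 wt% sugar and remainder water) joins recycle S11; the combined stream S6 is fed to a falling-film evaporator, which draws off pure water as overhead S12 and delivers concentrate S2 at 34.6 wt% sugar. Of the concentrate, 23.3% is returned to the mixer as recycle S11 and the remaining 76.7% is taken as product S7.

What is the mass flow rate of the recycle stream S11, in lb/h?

34.66 lb/h

Overall sugar balance (none leaves overhead): sugar in fresh feed = sugar in product, i.e. 705×0.056 = (1−0.233)·S2·0.346.
S2 = 39.48/(0.346×0.767) = 148.77 lb/h.
Recycle S11 = 0.233×148.77 = 34.663 lb/h.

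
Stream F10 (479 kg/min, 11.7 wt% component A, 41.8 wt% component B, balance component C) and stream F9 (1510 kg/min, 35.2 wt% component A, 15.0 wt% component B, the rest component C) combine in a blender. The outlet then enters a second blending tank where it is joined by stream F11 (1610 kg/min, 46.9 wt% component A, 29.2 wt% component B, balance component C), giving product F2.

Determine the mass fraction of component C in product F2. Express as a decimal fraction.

0.378

Overall, product flow = 3599 kg/min.
component C in = 479×0.465 + 1510×0.498 + 1610×0.239 = 1359.5 kg/min.
component C fraction in F2 = 0.378.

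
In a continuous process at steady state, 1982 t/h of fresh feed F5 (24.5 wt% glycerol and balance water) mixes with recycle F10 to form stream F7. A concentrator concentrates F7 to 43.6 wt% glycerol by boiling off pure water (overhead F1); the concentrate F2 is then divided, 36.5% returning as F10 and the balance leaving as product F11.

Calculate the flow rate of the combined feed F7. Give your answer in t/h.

2622 t/h

Overall glycerol balance (none leaves overhead): glycerol in fresh feed = glycerol in product, i.e. 1982×0.245 = (1−0.365)·F2·0.436.
F2 = 485.59/(0.436×0.635) = 1753.9 t/h.
Recycle F10 = 0.365×1753.9 = 640.18 t/h.
Combined feed F7 = 1982 + 640.18 = 2622.2 t/h.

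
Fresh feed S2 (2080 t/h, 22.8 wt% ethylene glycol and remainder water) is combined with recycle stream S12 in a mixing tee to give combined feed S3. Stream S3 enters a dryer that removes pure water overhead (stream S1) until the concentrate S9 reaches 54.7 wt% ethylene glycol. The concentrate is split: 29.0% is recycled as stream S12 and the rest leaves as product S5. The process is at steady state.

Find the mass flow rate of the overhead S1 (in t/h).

Overall ethylene glycol balance (none leaves overhead): ethylene glycol in fresh feed = ethylene glycol in product, i.e. 2080×0.228 = (1−0.290)·S9·0.547.
S9 = 474.24/(0.547×0.710) = 1221.1 t/h.
Recycle S12 = 0.290×1221.1 = 354.12 t/h.
Combined feed S3 = 2080 + 354.12 = 2434.1 t/h.
Overhead S1 = S3 − S9 = 2434.1 − 1221.1 = 1213 t/h.

1213 t/h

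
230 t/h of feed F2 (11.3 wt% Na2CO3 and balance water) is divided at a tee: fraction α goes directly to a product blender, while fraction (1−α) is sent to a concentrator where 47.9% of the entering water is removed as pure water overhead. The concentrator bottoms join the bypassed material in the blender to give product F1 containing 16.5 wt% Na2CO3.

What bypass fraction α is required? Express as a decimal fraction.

0.258

All 230×0.113 = 25.99 t/h of Na2CO3 reaches F1, so F1 = 25.99/0.165 = 157.52 t/h and vapour = 72.485 t/h.
The evaporator receives (1−α)·230 of feed at 0.887 water and removes 0.479 of that water:
0.479×0.887×(1−α)×230 = 72.485
(1−α) = 72.485/97.721 = 0.7418;  α = 0.2582.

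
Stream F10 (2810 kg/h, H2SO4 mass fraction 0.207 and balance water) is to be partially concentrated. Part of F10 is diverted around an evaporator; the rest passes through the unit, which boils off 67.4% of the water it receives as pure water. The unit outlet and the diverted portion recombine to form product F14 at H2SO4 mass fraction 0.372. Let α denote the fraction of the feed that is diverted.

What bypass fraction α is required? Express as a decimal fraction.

0.170

All 2810×0.207 = 581.67 kg/h of H2SO4 reaches F14, so F14 = 581.67/0.372 = 1563.6 kg/h and vapour = 1246.4 kg/h.
The evaporator receives (1−α)·2810 of feed at 0.793 water and removes 0.674 of that water:
0.674×0.793×(1−α)×2810 = 1246.4
(1−α) = 1246.4/1501.9 = 0.8299;  α = 0.1701.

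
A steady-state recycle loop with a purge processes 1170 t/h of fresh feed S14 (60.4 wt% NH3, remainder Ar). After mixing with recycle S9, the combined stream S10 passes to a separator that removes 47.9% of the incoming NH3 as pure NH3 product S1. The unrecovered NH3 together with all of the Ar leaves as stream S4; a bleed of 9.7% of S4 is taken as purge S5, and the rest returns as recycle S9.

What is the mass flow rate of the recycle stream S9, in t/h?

4941 t/h

Ar enters only via S14 and leaves only via the purge: 1170×0.396 = 0.097×(Ar in S4), and the separator passes all Ar, so Ar in S10 = Ar in S4 = 4776.5 t/h.
NH3 in S10: m_A = 1170×0.604 + (1−0.097)·(1−0.479)·m_A, so m_A = 706.68/0.5295 = 1334.5 t/h.
S4 = (1−0.479)×1334.5 + 4776.5 = 5471.8 t/h.
Recycle S9 = (1−0.097)×5471.8 = 4941 t/h.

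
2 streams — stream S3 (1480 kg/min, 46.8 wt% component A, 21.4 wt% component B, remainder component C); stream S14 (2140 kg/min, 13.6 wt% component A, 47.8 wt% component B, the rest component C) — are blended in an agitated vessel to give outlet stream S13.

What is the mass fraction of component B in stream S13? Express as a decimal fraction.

0.370

Total flow out = 1480 + 2140 = 3620 kg/min.
component B in = 1480×0.214 + 2140×0.478 = 1339.6 kg/min.
component B mass fraction in S13 = 1339.6/3620 = 0.370.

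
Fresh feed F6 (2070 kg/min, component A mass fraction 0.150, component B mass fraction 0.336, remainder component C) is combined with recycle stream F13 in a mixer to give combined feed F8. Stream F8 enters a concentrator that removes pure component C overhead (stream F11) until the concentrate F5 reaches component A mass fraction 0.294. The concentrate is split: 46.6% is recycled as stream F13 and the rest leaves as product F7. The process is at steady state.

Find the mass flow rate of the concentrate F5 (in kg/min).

1978 kg/min

Overall component A balance (none leaves overhead): component A in fresh feed = component A in product, i.e. 2070×0.150 = (1−0.466)·F5·0.294.
F5 = 310.5/(0.294×0.534) = 1977.8 kg/min.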